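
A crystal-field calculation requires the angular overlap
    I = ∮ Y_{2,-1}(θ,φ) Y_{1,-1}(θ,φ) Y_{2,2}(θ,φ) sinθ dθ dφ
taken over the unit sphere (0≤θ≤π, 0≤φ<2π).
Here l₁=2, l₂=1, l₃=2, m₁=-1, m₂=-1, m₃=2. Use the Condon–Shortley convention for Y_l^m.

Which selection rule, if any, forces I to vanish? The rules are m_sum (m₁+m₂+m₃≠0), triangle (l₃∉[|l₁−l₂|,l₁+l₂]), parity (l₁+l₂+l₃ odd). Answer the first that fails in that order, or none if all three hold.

parity

Σmᵢ = 0  ✓
l₃∈[|l₁−l₂|,l₁+l₂]=[1,3], have l₃=2  ✓
Σlᵢ = 5 ⇒ odd  ✗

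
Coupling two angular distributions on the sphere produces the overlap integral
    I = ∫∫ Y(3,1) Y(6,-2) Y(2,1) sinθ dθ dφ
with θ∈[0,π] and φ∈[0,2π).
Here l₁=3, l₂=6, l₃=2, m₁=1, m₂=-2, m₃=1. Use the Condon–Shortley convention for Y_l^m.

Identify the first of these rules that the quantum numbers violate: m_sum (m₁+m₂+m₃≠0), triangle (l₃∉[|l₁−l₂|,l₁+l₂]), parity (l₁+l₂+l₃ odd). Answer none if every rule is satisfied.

Σmᵢ = 0  ✓
l₃∈[|l₁−l₂|,l₁+l₂]=[3,9], have l₃=2  ✗
Σlᵢ = 11 ⇒ odd

triangle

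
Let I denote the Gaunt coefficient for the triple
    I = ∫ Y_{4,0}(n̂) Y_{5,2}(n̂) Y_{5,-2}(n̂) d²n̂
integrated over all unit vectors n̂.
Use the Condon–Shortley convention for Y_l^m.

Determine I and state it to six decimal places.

-0.021700

m-sum 0 ✓  L=14 even ✓  1≤5≤9 ✓
Π(2lᵢ+1) = 9×11×11 = 1089
triangle coeff Δ(4,5,5) = 1/3153150
Σ_t [0,4]: t=0:+1/69120 t=1:−1/1728 t=2:+1/576 t=3:−1/1728 t=4:+1/69120 = 7/11520
(3j)²=2/143 [(4 5 5; 0 0 0)], sign=-1
Σ_t [1,4]: t=1:−1/25920 t=2:+1/1920 t=3:−1/1728 t=4:+1/20736 = -1/20736
(3j)²=1/2574 [(4 5 5; 0 2 -2)], sign=+1
⇒ 4πI² = 1/169
I = (-1)√(1/169/(4π)) = -0.02169960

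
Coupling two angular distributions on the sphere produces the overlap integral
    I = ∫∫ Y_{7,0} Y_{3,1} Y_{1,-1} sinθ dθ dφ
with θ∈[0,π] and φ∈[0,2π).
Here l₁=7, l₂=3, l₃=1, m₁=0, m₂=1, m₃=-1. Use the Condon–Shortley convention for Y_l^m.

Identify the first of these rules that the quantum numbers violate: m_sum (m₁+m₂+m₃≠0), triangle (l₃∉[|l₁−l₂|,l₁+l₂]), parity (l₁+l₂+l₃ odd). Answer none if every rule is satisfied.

triangle

m₁+m₂+m₃ = 0 + 1 − 1 = 0  ✓
triangle: |7−3|=4 ≤ l₃=1 ≤ 7+3=10  ✗
parity: l₁+l₂+l₃ = 11 is odd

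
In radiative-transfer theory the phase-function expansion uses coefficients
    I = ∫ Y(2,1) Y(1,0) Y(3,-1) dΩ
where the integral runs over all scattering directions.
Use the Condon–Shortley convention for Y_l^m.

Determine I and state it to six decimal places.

-0.233597

m-sum 0 ✓  L=6 even ✓  1≤3≤3 ✓
Π(2lᵢ+1) = 5×3×7 = 105
triangle coeff Δ(2,1,3) = 1/105
Σ_t [0,0]: t=0:+1/4 = 1/4
(3j)²=3/35 [(2 1 3; 0 0 0)], sign=-1
Σ_t [0,0]: t=0:+1/6 = 1/6
(3j)²=8/105 [(2 1 3; 1 0 -1)], sign=+1
⇒ 4πI² = 24/35
I = (-1)√(24/35/(4π)) = -0.23359668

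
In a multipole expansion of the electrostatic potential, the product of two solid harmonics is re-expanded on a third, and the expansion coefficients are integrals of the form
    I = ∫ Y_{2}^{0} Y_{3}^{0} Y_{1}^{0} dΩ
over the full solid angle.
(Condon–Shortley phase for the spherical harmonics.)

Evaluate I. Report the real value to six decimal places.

0.247767

m-sum 0 ✓  L=6 even ✓  1≤1≤5 ✓
Π(2lᵢ+1) = 5×7×3 = 105
triangle coeff Δ(2,3,1) = 1/105
Σ_t [2,2]: t=2:+1/4 = 1/4
(3j)²=3/35 [(2 3 1; 0 0 0)], sign=-1
(m-triple is (0,0,0) — same symbol as above.)
⇒ 4πI² = 27/35
I = (+1)√(27/35/(4π)) = 0.24776670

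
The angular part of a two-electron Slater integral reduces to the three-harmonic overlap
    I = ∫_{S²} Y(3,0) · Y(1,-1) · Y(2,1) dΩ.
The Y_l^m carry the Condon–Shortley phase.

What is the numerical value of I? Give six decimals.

m-sum 0 ✓  L=6 even ✓  2≤2≤4 ✓
Π(2lᵢ+1) = 7×3×5 = 105
triangle coeff Δ(3,1,2) = 1/105
Σ_t [1,1]: t=1:−1/4 = -1/4
(3j)²=3/35 [(3 1 2; 0 0 0)], sign=-1
Σ_t [0,0]: t=0:+1/12 = 1/12
(3j)²=1/35 [(3 1 2; 0 -1 1)], sign=-1
⇒ 4πI² = 9/35
I = (+1)√(9/35/(4π)) = 0.14304817

0.143048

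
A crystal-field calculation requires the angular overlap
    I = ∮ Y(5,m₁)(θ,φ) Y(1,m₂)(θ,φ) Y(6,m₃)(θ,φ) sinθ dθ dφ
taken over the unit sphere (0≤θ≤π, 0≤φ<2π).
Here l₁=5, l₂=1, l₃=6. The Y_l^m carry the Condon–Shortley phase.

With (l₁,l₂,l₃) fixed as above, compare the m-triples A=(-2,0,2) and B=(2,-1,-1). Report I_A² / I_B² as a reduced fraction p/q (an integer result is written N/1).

Shared (l₁,l₂,l₃)=(5,1,6): N and (l;000)² cancel in I_A²/I_B².
A: Δ = 0!·10!·2!/13! = 1/858; Racah Σ t=0..0: t=0:+1/30240 = 1/30240; ⇒ 3j(5 1 6; -2 0 2)² = 16/429, sgn +1
B: Δ = 0!·10!·2!/13! = 1/858; Racah Σ t=0..0: t=0:+1/60480 = 1/60480; ⇒ 3j(5 1 6; 2 -1 -1)² = 5/429, sgn -1
I_A²/I_B² = (16/429)/(5/429) = 16/5

16/5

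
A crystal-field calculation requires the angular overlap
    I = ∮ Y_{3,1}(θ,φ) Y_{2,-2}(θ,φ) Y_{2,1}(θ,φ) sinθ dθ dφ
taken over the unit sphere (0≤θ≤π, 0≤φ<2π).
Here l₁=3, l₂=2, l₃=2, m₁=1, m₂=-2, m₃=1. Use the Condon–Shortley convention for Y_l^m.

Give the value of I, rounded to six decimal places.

0.000000

L=7 odd ⇒ parity kills the (l;000) factor ⇒ I = 0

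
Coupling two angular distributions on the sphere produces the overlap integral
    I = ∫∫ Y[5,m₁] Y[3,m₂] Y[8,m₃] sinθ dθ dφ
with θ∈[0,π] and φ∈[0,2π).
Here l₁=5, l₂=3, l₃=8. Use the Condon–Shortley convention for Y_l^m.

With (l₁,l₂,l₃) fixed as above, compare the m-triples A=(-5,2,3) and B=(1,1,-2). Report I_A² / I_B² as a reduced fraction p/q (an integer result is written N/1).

Shared (l₁,l₂,l₃)=(5,3,8): N and (l;000)² cancel in I_A²/I_B².
A: Δ = 0!·10!·6!/17! = 1/136136; Racah Σ t=0..0: t=0:+1/435456000 = 1/435456000; ⇒ 3j(5 3 8; -5 2 3)² = 1/12376, sgn -1
B: Δ = 0!·10!·6!/17! = 1/136136; Racah Σ t=0..0: t=0:+1/829440 = 1/829440; ⇒ 3j(5 3 8; 1 1 -2)² = 225/9724, sgn +1
I_A²/I_B² = (1/12376)/(225/9724) = 11/3150

11/3150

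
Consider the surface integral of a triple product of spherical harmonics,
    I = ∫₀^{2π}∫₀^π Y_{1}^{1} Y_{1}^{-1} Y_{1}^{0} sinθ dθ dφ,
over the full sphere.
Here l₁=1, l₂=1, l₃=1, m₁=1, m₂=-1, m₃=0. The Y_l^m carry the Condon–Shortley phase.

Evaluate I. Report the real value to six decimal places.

0.000000

L=3 odd ⇒ parity kills the (l;000) factor ⇒ I = 0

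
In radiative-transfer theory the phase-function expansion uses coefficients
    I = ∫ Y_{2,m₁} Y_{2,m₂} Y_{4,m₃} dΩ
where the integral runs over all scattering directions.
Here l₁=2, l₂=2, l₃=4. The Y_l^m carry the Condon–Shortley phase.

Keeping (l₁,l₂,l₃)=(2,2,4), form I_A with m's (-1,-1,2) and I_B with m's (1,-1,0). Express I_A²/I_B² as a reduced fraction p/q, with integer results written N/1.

5/2

Same 2,2,4: normalisation and zero-m 3j drop out of the ratio.
A: Δ: 0! 4! 4! / 9! → 1/630; sum: t=0:+1/36 = 1/36; 3j²(2 2 4; -1 -1 2) = Δ·Π!·Σ² = 4/63  (sign +1)
B: Δ: 0! 4! 4! / 9! → 1/630; sum: t=0:+1/36 = 1/36; 3j²(2 2 4; 1 -1 0) = Δ·Π!·Σ² = 8/315  (sign +1)
I_A²/I_B² = (4/63)/(8/315) = 5/2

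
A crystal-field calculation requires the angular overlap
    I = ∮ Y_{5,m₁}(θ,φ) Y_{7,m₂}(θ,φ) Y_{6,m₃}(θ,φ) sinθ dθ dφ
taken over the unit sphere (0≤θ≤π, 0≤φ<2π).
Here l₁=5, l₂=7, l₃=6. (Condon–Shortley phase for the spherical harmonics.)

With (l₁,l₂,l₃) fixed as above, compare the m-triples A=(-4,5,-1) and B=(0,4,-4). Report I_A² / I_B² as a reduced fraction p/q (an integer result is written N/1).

14/15

l's match ⇒ only the (l;m) 3-j factors differ between A and B.
A: triangle coeff Δ(5,7,6) = 1/174594420; Σ_t [5,6]: t=5:−1/14515200 t=6:+1/6220800 = 1/10886400; (3j)²=128/12597 [(5 7 6; -4 5 -1)], sign=-1
B: triangle coeff Δ(5,7,6) = 1/174594420; Σ_t [3,5]: t=3:−1/5806080 t=4:+1/1451520 t=5:−1/4147200 = 1/3628800; (3j)²=320/29393 [(5 7 6; 0 4 -4)], sign=+1
I_A²/I_B² = (128/12597)/(320/29393) = 14/15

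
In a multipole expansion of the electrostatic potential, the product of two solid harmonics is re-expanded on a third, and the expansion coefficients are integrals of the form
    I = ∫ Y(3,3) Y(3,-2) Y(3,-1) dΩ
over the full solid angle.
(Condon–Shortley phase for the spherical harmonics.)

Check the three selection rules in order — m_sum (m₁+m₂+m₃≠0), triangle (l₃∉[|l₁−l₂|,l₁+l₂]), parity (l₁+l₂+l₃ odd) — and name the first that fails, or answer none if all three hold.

parity

azimuthal sum: 3 − 2 − 1 = 0  ✓
0 ≤ 3 ≤ 6 (triangle on l)  ✓
L = 3 + 3 + 3 = 9 (odd)  ✗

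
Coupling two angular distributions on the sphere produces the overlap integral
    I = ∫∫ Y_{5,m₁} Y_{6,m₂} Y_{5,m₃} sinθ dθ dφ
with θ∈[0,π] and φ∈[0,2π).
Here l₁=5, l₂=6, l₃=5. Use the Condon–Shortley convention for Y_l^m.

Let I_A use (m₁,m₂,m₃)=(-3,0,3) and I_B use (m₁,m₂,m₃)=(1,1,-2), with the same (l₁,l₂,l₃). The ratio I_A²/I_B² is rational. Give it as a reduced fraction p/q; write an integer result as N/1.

Shared (l₁,l₂,l₃)=(5,6,5): N and (l;000)² cancel in I_A²/I_B².
A: Δ = 6!·4!·6!/17! = 1/28588560; Racah Σ t=4..6: t=4:+1/55296 t=5:−1/86400 t=6:+1/2073600 = 29/4147200; ⇒ 3j(5 6 5; -3 0 3)² = 841/145860, sgn +1
B: Δ = 6!·4!·6!/17! = 1/28588560; Racah Σ t=1..4: t=1:−1/518400 t=2:+1/23040 t=3:−1/10368 t=4:+1/41472 = -1/32400; ⇒ 3j(5 6 5; 1 1 -2)² = 128/12155, sgn +1
I_A²/I_B² = (841/145860)/(128/12155) = 841/1536

841/1536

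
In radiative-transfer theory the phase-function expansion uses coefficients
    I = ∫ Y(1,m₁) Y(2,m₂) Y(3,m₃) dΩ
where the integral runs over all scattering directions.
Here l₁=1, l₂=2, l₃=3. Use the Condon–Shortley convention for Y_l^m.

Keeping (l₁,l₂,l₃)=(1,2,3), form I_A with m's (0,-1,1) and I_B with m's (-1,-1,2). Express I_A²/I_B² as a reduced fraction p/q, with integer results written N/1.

4/5

Shared (l₁,l₂,l₃)=(1,2,3): N and (l;000)² cancel in I_A²/I_B².
A: Δ = 0!·2!·4!/7! = 1/105; Racah Σ t=0..0: t=0:+1/6 = 1/6; ⇒ 3j(1 2 3; 0 -1 1)² = 8/105, sgn +1
B: Δ = 0!·2!·4!/7! = 1/105; Racah Σ t=0..0: t=0:+1/12 = 1/12; ⇒ 3j(1 2 3; -1 -1 2)² = 2/21, sgn -1
I_A²/I_B² = (8/105)/(2/21) = 4/5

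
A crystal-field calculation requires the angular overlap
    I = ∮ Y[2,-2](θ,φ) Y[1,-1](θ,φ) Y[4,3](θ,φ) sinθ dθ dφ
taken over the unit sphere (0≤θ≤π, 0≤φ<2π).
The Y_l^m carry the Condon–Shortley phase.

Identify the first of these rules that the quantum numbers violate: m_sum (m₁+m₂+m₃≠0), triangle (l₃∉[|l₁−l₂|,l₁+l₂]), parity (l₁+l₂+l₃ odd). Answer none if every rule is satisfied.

azimuthal sum: -2 − 1 + 3 = 0  ✓
1 ≤ 4 ≤ 3 (triangle on l)  ✗
L = 2 + 1 + 4 = 7 (odd)

triangle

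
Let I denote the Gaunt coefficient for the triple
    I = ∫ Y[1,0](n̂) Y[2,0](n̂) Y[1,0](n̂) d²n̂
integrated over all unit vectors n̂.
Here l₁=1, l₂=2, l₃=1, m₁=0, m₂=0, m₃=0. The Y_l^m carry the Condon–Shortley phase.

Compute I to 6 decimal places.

0.252313

Rules hold: Σm=0, L=4 even, 1≤1≤3.
N = 3·5·3 = 45
Δ = 2!·0!·2!/5! = 1/30
Racah Σ t=1..1: t=1:−1/1 = -1/1
⇒ 3j(1 2 1; 0 0 0)² = 2/15, sgn +1
(m-triple is (0,0,0) — same symbol as above.)
4πI² = N·(3j₀)²·(3jₘ)² = 4/5
I = +1·√(0.8/4π) = 0.25231325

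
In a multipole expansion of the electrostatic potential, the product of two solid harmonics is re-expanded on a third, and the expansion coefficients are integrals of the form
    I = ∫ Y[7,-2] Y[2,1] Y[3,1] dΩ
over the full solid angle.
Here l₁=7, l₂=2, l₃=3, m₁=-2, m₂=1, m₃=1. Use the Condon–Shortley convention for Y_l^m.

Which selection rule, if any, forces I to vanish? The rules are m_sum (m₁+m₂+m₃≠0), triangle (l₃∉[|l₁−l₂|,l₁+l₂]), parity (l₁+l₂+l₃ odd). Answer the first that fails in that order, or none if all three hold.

triangle

Σmᵢ = 0  ✓
l₃∈[|l₁−l₂|,l₁+l₂]=[5,9], have l₃=3  ✗
Σlᵢ = 12 ⇒ even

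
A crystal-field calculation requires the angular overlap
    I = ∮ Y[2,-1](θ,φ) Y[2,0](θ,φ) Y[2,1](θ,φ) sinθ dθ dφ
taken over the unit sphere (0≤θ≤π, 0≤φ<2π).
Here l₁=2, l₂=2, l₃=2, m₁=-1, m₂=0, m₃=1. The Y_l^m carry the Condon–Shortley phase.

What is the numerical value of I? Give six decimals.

-0.090112

m-sum 0 ✓  L=6 even ✓  0≤2≤4 ✓
Π(2lᵢ+1) = 5×5×5 = 125
triangle coeff Δ(2,2,2) = 1/630
Σ_t [0,2]: t=0:+1/8 t=1:−1/1 t=2:+1/8 = -3/4
(3j)²=2/35 [(2 2 2; 0 0 0)], sign=-1
Σ_t [1,2]: t=1:−1/2 t=2:+1/4 = -1/4
(3j)²=1/70 [(2 2 2; -1 0 1)], sign=+1
⇒ 4πI² = 5/49
I = (-1)√(5/49/(4π)) = -0.09011188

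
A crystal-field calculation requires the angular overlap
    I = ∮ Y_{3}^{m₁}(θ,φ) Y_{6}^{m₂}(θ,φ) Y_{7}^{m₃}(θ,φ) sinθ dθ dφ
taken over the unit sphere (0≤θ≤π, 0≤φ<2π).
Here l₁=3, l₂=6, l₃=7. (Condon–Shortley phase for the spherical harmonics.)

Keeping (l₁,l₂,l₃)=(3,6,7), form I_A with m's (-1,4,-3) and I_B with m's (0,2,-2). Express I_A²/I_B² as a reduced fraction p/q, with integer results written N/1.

36481/8820

l's match ⇒ only the (l;m) 3-j factors differ between A and B.
A: triangle coeff Δ(3,6,7) = 1/2042040; Σ_t [0,2]: t=0:+1/174182400 t=1:−1/2177280 t=2:+1/645120 = 191/174182400; (3j)²=36481/2042040 [(3 6 7; -1 4 -3)], sign=+1
B: triangle coeff Δ(3,6,7) = 1/2042040; Σ_t [0,2]: t=0:+1/967680 t=1:−1/120960 t=2:+1/207360 = -1/414720; (3j)²=21/4862 [(3 6 7; 0 2 -2)], sign=+1
I_A²/I_B² = (36481/2042040)/(21/4862) = 36481/8820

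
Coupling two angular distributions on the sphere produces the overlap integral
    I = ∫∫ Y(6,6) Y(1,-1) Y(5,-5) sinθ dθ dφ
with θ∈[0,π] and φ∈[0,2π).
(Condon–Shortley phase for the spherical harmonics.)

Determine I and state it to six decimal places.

0.331940

Rules hold: Σm=0, L=12 even, 5≤5≤7.
N = 13·3·11 = 429
Δ = 2!·10!·0!/13! = 1/858
Racah Σ t=1..1: t=1:−1/14400 = -1/14400
⇒ 3j(6 1 5; 0 0 0)² = 6/143, sgn +1
Racah Σ t=0..0: t=0:+1/7257600 = 1/7257600
⇒ 3j(6 1 5; 6 -1 -5)² = 1/13, sgn +1
4πI² = N·(3j₀)²·(3jₘ)² = 18/13
I = +1·√(1.38462/4π) = 0.33194004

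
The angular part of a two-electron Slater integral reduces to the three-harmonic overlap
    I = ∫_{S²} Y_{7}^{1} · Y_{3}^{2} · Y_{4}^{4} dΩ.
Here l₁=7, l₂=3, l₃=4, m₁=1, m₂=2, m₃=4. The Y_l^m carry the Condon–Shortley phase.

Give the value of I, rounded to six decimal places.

0.000000

m-sum = 1 + 2 + 4 = 7 ≠ 0 ⇒ I = 0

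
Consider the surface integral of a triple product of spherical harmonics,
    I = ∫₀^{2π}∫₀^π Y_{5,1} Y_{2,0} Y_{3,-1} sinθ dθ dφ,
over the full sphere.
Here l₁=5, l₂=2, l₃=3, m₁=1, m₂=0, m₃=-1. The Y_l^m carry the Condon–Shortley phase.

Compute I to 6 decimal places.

-0.227318

Checks pass: Σm=0; 10 even; l₃=3∈[3,7].
(2·5+1)(2·2+1)(2·3+1) = 385
Δ: 4! 6! 0! / 11! → 1/2310
sum: t=2:+1/144 = 1/144
3j²(5 2 3; 0 0 0) = Δ·Π!·Σ² = 10/231  (sign -1)
sum: t=2:+1/192 = 1/192
3j²(5 2 3; 1 0 -1) = Δ·Π!·Σ² = 3/77  (sign +1)
combine: 4πI² = 385·10/231·3/77 = 50/77
take √, sign -1: I = -0.22731846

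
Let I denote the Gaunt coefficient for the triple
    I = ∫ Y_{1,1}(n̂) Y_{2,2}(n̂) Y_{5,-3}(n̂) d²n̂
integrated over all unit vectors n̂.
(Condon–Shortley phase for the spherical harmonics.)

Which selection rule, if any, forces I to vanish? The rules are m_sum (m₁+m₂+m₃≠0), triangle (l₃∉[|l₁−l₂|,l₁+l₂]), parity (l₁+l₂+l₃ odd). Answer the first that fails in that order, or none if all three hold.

azimuthal sum: 1 + 2 − 3 = 0  ✓
1 ≤ 5 ≤ 3 (triangle on l)  ✗
L = 1 + 2 + 5 = 8 (even)

triangle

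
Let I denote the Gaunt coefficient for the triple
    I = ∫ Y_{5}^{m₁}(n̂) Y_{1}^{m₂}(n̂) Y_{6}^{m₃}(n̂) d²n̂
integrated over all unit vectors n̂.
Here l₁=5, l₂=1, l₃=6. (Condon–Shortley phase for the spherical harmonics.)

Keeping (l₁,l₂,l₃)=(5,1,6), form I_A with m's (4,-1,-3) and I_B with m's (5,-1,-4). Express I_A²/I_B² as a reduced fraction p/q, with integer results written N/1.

Same 5,1,6: normalisation and zero-m 3j drop out of the ratio.
A: Δ: 0! 10! 2! / 13! → 1/858; sum: t=0:+1/725760 = 1/725760; 3j²(5 1 6; 4 -1 -3) = Δ·Π!·Σ² = 1/286  (sign -1)
B: Δ: 0! 10! 2! / 13! → 1/858; sum: t=0:+1/7257600 = 1/7257600; 3j²(5 1 6; 5 -1 -4) = Δ·Π!·Σ² = 1/858  (sign +1)
I_A²/I_B² = (1/286)/(1/858) = 3/1

3/1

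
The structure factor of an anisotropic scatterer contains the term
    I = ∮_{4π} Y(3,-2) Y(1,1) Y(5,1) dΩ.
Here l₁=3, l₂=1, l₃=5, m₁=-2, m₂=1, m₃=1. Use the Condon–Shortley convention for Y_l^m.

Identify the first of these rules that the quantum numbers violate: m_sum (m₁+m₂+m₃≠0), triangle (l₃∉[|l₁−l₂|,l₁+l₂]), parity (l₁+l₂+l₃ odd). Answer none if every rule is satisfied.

Σmᵢ = 0  ✓
l₃∈[|l₁−l₂|,l₁+l₂]=[2,4], have l₃=5  ✗
Σlᵢ = 9 ⇒ odd

triangle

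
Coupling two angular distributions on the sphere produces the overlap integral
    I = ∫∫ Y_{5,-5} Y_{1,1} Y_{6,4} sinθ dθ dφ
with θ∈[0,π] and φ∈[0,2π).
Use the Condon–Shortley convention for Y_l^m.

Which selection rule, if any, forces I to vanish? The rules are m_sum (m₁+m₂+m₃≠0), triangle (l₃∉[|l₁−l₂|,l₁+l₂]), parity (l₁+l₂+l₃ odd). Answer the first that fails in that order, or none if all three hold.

m₁+m₂+m₃ = -5 + 1 + 4 = 0  ✓
triangle: |5−1|=4 ≤ l₃=6 ≤ 5+1=6  ✓
parity: l₁+l₂+l₃ = 12 is even  ✓

none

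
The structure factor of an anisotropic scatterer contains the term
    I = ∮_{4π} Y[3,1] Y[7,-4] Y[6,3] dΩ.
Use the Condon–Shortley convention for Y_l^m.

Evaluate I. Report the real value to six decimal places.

0.140186

m-sum 0 ✓  L=16 even ✓  4≤6≤10 ✓
Π(2lᵢ+1) = 7×15×13 = 1365
triangle coeff Δ(3,7,6) = 1/2042040
Σ_t [1,3]: t=1:−1/207360 t=2:+1/57600 t=3:−1/207360 = 1/129600
(3j)²=168/12155 [(3 7 6; 0 0 0)], sign=+1
Σ_t [0,2]: t=0:+1/1451520 t=1:−1/483840 t=2:+1/2903040 = -1/967680
(3j)²=81/6188 [(3 7 6; 1 -4 3)], sign=+1
⇒ 4πI² = 10206/41327
I = (+1)√(10206/41327/(4π)) = 0.14018641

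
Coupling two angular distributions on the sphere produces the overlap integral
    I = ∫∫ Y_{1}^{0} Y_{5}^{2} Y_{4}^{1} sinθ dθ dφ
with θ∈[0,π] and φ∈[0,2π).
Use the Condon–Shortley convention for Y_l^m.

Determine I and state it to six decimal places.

0.000000

m-sum = 0 + 2 + 1 = 3 ≠ 0 ⇒ I = 0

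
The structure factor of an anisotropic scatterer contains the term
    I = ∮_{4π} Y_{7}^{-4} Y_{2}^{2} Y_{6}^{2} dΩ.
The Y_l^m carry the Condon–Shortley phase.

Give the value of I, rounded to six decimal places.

L=15 odd ⇒ parity kills the (l;000) factor ⇒ I = 0

0.000000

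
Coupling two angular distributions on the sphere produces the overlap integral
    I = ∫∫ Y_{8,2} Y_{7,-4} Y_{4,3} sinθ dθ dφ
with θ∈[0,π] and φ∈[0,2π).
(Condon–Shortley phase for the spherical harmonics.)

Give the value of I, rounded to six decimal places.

0.000000

Σmᵢ = 1 ≠ 0, so the φ-integral vanishes; I = 0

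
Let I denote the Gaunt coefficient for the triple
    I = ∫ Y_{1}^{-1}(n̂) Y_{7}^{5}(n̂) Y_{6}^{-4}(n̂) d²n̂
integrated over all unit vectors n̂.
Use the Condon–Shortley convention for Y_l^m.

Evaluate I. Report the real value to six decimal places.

-0.284256

Checks pass: Σm=0; 14 even; l₃=6∈[6,8].
(2·1+1)(2·7+1)(2·6+1) = 585
Δ: 2! 0! 12! / 15! → 1/1365
sum: t=1:−1/518400 = -1/518400
3j²(1 7 6; 0 0 0) = Δ·Π!·Σ² = 7/195  (sign -1)
sum: t=2:+1/14515200 = 1/14515200
3j²(1 7 6; -1 5 -4) = Δ·Π!·Σ² = 22/455  (sign +1)
combine: 4πI² = 585·7/195·22/455 = 66/65
take √, sign -1: I = -0.28425647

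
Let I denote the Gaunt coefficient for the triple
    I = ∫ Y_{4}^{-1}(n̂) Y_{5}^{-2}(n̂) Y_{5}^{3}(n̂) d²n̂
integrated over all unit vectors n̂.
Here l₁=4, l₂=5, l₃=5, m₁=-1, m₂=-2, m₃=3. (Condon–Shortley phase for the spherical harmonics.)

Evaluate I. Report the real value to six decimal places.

Rules hold: Σm=0, L=14 even, 1≤5≤9.
N = 9·11·11 = 1089
Δ = 4!·4!·6!/15! = 1/3153150
Racah Σ t=0..4: t=0:+1/69120 t=1:−1/1728 t=2:+1/576 t=3:−1/1728 t=4:+1/69120 = 7/11520
⇒ 3j(4 5 5; 0 0 0)² = 2/143, sgn -1
Racah Σ t=1..3: t=1:−1/6912 t=2:+1/2880 t=3:−1/17280 = 1/6912
⇒ 3j(4 5 5; -1 -2 3)² = 5/429, sgn +1
4πI² = N·(3j₀)²·(3jₘ)² = 30/169
I = -1·√(0.177515/4π) = -0.11885360

-0.118854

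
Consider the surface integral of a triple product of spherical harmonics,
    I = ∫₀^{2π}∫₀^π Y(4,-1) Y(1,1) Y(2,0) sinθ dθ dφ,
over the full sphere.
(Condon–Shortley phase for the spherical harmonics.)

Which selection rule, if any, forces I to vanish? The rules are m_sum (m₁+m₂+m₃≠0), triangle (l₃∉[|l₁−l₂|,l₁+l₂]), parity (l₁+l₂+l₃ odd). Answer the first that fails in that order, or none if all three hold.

triangle

m₁+m₂+m₃ = -1 + 1 + 0 = 0  ✓
triangle: |4−1|=3 ≤ l₃=2 ≤ 4+1=5  ✗
parity: l₁+l₂+l₃ = 7 is odd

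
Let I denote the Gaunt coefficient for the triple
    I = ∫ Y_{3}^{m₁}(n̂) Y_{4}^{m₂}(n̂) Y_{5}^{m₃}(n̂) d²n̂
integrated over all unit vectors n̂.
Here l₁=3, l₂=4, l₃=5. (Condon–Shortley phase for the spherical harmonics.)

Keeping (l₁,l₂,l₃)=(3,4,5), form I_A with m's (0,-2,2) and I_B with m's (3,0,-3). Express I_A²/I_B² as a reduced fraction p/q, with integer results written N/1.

Same 3,4,5: normalisation and zero-m 3j drop out of the ratio.
A: Δ: 2! 4! 6! / 13! → 1/180180; sum: t=0:+1/576 t=1:−1/480 t=2:+1/8640 = -1/4320; 3j²(3 4 5; 0 -2 2) = Δ·Π!·Σ² = 1/2145  (sign +1)
B: Δ: 2! 4! 6! / 13! → 1/180180; sum: t=0:+1/2304 = 1/2304; 3j²(3 4 5; 3 0 -3) = Δ·Π!·Σ² = 5/143  (sign +1)
I_A²/I_B² = (1/2145)/(5/143) = 1/75

1/75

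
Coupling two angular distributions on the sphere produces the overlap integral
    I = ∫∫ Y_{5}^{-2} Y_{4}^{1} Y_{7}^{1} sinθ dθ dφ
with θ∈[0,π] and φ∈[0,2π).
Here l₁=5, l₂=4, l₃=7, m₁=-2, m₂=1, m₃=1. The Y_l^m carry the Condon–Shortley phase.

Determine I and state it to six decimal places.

m-sum 0 ✓  L=16 even ✓  1≤7≤9 ✓
Π(2lᵢ+1) = 11×9×15 = 1485
triangle coeff Δ(5,4,7) = 1/6126120
Σ_t [0,2]: t=0:+1/69120 t=1:−1/20736 t=2:+1/69120 = -1/51840
(3j)²=280/21879 [(5 4 7; 0 0 0)], sign=+1
Σ_t [0,2]: t=0:+1/1209600 t=1:−1/69120 t=2:+1/51840 = 41/7257600
(3j)²=1681/510510 [(5 4 7; -2 1 1)], sign=+1
⇒ 4πI² = 33620/537251
I = (+1)√(33620/537251/(4π)) = 0.07056759

0.070568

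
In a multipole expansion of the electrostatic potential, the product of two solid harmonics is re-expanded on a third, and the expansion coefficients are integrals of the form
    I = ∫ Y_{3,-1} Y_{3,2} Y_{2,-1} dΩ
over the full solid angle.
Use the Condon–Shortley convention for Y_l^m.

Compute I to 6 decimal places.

0.162868

Checks pass: Σm=0; 8 even; l₃=2∈[0,6].
(2·3+1)(2·3+1)(2·2+1) = 245
Δ: 4! 2! 2! / 9! → 1/3780
sum: t=1:−1/24 t=2:+1/4 t=3:−1/24 = 1/6
3j²(3 3 2; 0 0 0) = Δ·Π!·Σ² = 4/105  (sign +1)
sum: t=3:−1/12 t=4:+1/48 = -1/16
3j²(3 3 2; -1 2 -1) = Δ·Π!·Σ² = 1/28  (sign +1)
combine: 4πI² = 245·4/105·1/28 = 1/3
take √, sign +1: I = 0.16286750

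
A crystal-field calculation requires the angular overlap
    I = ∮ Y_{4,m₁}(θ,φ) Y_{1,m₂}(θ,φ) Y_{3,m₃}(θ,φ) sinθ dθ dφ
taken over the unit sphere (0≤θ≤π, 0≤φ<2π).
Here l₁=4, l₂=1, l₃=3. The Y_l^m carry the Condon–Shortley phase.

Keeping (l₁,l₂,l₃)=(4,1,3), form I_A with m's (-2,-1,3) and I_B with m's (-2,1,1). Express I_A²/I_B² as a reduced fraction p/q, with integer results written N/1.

1/15

Shared (l₁,l₂,l₃)=(4,1,3): N and (l;000)² cancel in I_A²/I_B².
A: Δ = 2!·6!·0!/9! = 1/252; Racah Σ t=0..0: t=0:+1/1440 = 1/1440; ⇒ 3j(4 1 3; -2 -1 3)² = 1/252, sgn +1
B: Δ = 2!·6!·0!/9! = 1/252; Racah Σ t=2..2: t=2:+1/96 = 1/96; ⇒ 3j(4 1 3; -2 1 1)² = 5/84, sgn +1
I_A²/I_B² = (1/252)/(5/84) = 1/15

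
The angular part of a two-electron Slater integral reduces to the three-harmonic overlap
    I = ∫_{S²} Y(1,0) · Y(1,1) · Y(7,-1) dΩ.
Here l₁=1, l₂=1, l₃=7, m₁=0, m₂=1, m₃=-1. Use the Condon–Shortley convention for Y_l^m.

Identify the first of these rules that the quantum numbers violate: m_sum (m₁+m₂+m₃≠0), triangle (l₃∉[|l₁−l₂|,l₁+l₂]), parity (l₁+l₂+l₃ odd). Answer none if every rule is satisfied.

m₁+m₂+m₃ = 0 + 1 − 1 = 0  ✓
triangle: |1−1|=0 ≤ l₃=7 ≤ 1+1=2  ✗
parity: l₁+l₂+l₃ = 9 is odd

triangle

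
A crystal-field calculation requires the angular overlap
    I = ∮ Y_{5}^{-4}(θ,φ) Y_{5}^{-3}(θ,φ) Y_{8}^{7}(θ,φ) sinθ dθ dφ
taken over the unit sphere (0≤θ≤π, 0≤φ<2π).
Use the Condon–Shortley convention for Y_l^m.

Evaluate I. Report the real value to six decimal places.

m-sum 0 ✓  L=18 even ✓  0≤8≤10 ✓
Π(2lᵢ+1) = 11×11×17 = 2057
triangle coeff Δ(5,5,8) = 1/37413090
Σ_t [0,2]: t=0:+1/1036800 t=1:−1/331776 t=2:+1/1036800 = -1/921600
(3j)²=490/46189 [(5 5 8; 0 0 0)], sign=-1
Σ_t [1,2]: t=1:−1/203212800 t=2:+1/406425600 = -1/406425600
(3j)²=2/323 [(5 5 8; -4 -3 7)], sign=+1
⇒ 4πI² = 10780/79781
I = (-1)√(10780/79781/(4π)) = -0.10369426

-0.103694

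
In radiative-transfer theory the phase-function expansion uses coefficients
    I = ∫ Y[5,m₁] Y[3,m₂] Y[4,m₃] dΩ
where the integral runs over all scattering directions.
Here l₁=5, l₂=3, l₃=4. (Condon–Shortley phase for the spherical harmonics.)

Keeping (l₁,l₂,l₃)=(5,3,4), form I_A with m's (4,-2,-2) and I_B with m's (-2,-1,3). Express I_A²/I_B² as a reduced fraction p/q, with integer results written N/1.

l's match ⇒ only the (l;m) 3-j factors differ between A and B.
A: triangle coeff Δ(5,3,4) = 1/180180; Σ_t [0,1]: t=0:+1/2880 t=1:−1/8640 = 1/4320; (3j)²=8/429 [(5 3 4; 4 -2 -2)], sign=+1
B: triangle coeff Δ(5,3,4) = 1/180180; Σ_t [1,2]: t=1:−1/4320 t=2:+1/960 = 7/8640; (3j)²=343/12870 [(5 3 4; -2 -1 3)], sign=-1
I_A²/I_B² = (8/429)/(343/12870) = 240/343

240/343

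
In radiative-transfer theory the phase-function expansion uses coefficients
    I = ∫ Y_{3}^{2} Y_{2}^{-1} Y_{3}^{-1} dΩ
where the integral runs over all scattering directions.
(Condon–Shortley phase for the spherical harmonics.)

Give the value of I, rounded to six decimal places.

m-sum 0 ✓  L=8 even ✓  1≤3≤5 ✓
Π(2lᵢ+1) = 7×5×7 = 245
triangle coeff Δ(3,2,3) = 1/3780
Σ_t [0,2]: t=0:+1/24 t=1:−1/4 t=2:+1/24 = -1/6
(3j)²=4/105 [(3 2 3; 0 0 0)], sign=+1
Σ_t [0,1]: t=0:+1/12 t=1:−1/48 = 1/16
(3j)²=1/28 [(3 2 3; 2 -1 -1)], sign=+1
⇒ 4πI² = 1/3
I = (+1)√(1/3/(4π)) = 0.16286750

0.162868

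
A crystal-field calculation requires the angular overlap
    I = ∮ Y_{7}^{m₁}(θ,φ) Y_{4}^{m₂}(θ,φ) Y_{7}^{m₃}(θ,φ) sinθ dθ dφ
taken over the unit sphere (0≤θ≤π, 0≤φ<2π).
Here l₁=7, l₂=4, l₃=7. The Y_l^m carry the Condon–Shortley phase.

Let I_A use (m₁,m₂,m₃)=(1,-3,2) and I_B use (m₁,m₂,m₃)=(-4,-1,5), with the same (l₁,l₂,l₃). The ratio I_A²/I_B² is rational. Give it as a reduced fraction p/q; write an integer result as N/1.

Same 7,4,7: normalisation and zero-m 3j drop out of the ratio.
A: Δ: 4! 10! 4! / 19! → 1/58198140; sum: t=0:+1/2488320 t=1:−1/2073600 = -1/12441600; 3j²(7 4 7; 1 -3 2) = Δ·Π!·Σ² = 98/138567  (sign +1)
B: Δ: 4! 10! 4! / 19! → 1/58198140; sum: t=1:−1/87091200 t=2:+1/8709120 t=3:−1/11612160 = 1/58060800; 3j²(7 4 7; -4 -1 5) = Δ·Π!·Σ² = 99/117572  (sign +1)
I_A²/I_B² = (98/138567)/(99/117572) = 2744/3267

2744/3267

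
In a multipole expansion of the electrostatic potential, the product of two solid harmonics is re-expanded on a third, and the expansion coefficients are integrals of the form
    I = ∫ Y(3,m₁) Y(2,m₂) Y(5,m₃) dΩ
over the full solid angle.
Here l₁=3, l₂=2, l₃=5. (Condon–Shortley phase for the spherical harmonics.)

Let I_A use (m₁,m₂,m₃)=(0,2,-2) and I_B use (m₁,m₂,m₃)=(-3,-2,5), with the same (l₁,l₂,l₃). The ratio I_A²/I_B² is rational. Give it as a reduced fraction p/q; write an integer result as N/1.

Same 3,2,5: normalisation and zero-m 3j drop out of the ratio.
A: Δ: 0! 6! 4! / 11! → 1/2310; sum: t=0:+1/864 = 1/864; 3j²(3 2 5; 0 2 -2) = Δ·Π!·Σ² = 1/66  (sign -1)
B: Δ: 0! 6! 4! / 11! → 1/2310; sum: t=0:+1/17280 = 1/17280; 3j²(3 2 5; -3 -2 5) = Δ·Π!·Σ² = 1/11  (sign +1)
I_A²/I_B² = (1/66)/(1/11) = 1/6

1/6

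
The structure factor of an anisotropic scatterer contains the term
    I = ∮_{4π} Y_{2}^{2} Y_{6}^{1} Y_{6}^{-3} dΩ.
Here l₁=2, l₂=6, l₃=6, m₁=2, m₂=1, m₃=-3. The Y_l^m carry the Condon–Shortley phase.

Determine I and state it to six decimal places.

m-sum 0 ✓  L=14 even ✓  4≤6≤8 ✓
Π(2lᵢ+1) = 5×13×13 = 845
triangle coeff Δ(2,6,6) = 1/90090
Σ_t [0,2]: t=0:+1/69120 t=1:−1/14400 t=2:+1/69120 = -7/172800
(3j)²=14/715 [(2 6 6; 0 0 0)], sign=-1
Σ_t [0,0]: t=0:+1/120960 = 1/120960
(3j)²=24/1001 [(2 6 6; 2 1 -3)], sign=-1
⇒ 4πI² = 48/121
I = (+1)√(48/121/(4π)) = 0.17767364

0.177674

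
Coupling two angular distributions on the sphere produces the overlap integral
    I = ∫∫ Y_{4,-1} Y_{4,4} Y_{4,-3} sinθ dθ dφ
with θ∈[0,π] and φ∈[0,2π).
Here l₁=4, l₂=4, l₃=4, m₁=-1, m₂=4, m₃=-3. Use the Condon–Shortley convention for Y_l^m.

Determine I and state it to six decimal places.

Checks pass: Σm=0; 12 even; l₃=4∈[0,8].
(2·4+1)(2·4+1)(2·4+1) = 729
Δ: 4! 4! 4! / 13! → 1/450450
sum: t=0:+1/13824 t=1:−1/216 t=2:+1/64 t=3:−1/216 t=4:+1/13824 = 5/768
3j²(4 4 4; 0 0 0) = Δ·Π!·Σ² = 18/1001  (sign +1)
sum: t=4:+1/3456 = 1/3456
3j²(4 4 4; -1 4 -3) = Δ·Π!·Σ² = 35/1287  (sign -1)
combine: 4πI² = 729·18/1001·35/1287 = 7290/20449
take √, sign -1: I = -0.16843130

-0.168431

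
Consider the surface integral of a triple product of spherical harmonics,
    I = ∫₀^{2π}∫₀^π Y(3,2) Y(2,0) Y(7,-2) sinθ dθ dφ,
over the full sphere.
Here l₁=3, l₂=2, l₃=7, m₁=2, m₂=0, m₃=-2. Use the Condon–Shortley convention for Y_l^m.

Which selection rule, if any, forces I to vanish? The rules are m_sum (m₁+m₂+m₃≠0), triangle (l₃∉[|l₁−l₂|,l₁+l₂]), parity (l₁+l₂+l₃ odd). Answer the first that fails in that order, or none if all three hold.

azimuthal sum: 2 + 0 − 2 = 0  ✓
1 ≤ 7 ≤ 5 (triangle on l)  ✗
L = 3 + 2 + 7 = 12 (even)

triangle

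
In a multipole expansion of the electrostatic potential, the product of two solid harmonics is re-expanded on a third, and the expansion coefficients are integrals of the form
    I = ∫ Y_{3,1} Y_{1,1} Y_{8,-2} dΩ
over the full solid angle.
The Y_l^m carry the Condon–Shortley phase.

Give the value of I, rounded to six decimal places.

0.000000

|3−1|≤8≤3+1 violated ⇒ I = 0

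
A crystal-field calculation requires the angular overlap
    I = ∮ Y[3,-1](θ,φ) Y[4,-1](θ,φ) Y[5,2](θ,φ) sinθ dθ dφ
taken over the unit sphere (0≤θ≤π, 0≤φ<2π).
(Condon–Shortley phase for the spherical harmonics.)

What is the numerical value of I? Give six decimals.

Rules hold: Σm=0, L=12 even, 1≤5≤7.
N = 7·9·11 = 693
Δ = 2!·4!·6!/13! = 1/180180
Racah Σ t=0..2: t=0:+1/576 t=1:−1/144 t=2:+1/576 = -1/288
⇒ 3j(3 4 5; 0 0 0)² = 20/1001, sgn +1
Racah Σ t=0..2: t=0:+1/1728 t=1:−1/288 t=2:+1/960 = -1/540
⇒ 3j(3 4 5; -1 -1 2)² = 128/6435, sgn +1
4πI² = N·(3j₀)²·(3jₘ)² = 512/1859
I = +1·√(0.275417/4π) = 0.14804384

0.148044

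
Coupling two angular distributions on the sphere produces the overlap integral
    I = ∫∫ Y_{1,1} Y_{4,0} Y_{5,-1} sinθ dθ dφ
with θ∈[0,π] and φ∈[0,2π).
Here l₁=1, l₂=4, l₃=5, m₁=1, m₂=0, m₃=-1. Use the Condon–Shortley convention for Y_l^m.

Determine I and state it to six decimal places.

-0.190188

Rules hold: Σm=0, L=10 even, 3≤5≤5.
N = 3·9·11 = 297
Δ = 0!·2!·8!/11! = 1/495
Racah Σ t=0..0: t=0:+1/576 = 1/576
⇒ 3j(1 4 5; 0 0 0)² = 5/99, sgn -1
Racah Σ t=0..0: t=0:+1/1152 = 1/1152
⇒ 3j(1 4 5; 1 0 -1)² = 1/33, sgn +1
4πI² = N·(3j₀)²·(3jₘ)² = 5/11
I = -1·√(0.454545/4π) = -0.19018827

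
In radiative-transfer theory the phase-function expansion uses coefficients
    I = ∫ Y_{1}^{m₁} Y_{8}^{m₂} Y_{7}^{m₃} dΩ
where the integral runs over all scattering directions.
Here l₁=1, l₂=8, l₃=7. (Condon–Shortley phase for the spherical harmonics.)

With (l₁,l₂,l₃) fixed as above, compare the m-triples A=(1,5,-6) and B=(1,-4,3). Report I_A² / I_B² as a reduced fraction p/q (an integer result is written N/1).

1/22

l's match ⇒ only the (l;m) 3-j factors differ between A and B.
A: triangle coeff Δ(1,8,7) = 1/2040; Σ_t [0,0]: t=0:+1/12454041600 = 1/12454041600; (3j)²=1/680 [(1 8 7; 1 5 -6)], sign=-1
B: triangle coeff Δ(1,8,7) = 1/2040; Σ_t [0,0]: t=0:+1/174182400 = 1/174182400; (3j)²=11/340 [(1 8 7; 1 -4 3)], sign=+1
I_A²/I_B² = (1/680)/(11/340) = 1/22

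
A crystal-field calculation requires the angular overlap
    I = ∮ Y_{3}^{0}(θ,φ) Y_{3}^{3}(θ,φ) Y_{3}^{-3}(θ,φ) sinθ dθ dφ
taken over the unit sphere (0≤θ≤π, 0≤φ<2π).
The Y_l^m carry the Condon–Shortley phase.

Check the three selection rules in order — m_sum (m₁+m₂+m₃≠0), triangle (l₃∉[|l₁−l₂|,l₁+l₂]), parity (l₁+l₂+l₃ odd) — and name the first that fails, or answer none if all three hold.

parity

Σmᵢ = 0  ✓
l₃∈[|l₁−l₂|,l₁+l₂]=[0,6], have l₃=3  ✓
Σlᵢ = 9 ⇒ odd  ✗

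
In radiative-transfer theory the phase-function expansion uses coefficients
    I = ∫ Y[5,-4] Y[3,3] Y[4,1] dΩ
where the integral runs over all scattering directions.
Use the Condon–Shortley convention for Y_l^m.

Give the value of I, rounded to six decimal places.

-0.186208

m-sum 0 ✓  L=12 even ✓  2≤4≤8 ✓
Π(2lᵢ+1) = 11×7×9 = 693
triangle coeff Δ(5,3,4) = 1/180180
Σ_t [1,3]: t=1:−1/576 t=2:+1/144 t=3:−1/576 = 1/288
(3j)²=20/1001 [(5 3 4; 0 0 0)], sign=+1
Σ_t [4,4]: t=4:+1/5760 = 1/5760
(3j)²=9/286 [(5 3 4; -4 3 1)], sign=-1
⇒ 4πI² = 810/1859
I = (-1)√(810/1859/(4π)) = -0.18620781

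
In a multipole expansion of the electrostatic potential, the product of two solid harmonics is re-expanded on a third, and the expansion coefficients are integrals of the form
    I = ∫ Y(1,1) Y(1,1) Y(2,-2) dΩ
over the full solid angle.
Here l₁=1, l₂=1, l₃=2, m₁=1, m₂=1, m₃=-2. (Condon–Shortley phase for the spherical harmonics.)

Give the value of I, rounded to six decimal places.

0.309019

Rules hold: Σm=0, L=4 even, 0≤2≤2.
N = 3·3·5 = 45
Δ = 0!·2!·2!/5! = 1/30
Racah Σ t=0..0: t=0:+1/1 = 1/1
⇒ 3j(1 1 2; 0 0 0)² = 2/15, sgn +1
Racah Σ t=0..0: t=0:+1/4 = 1/4
⇒ 3j(1 1 2; 1 1 -2)² = 1/5, sgn +1
4πI² = N·(3j₀)²·(3jₘ)² = 6/5
I = +1·√(1.2/4π) = 0.30901936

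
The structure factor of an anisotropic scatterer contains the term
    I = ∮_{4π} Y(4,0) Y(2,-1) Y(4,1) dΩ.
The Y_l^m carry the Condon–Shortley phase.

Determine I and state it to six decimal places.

Checks pass: Σm=0; 10 even; l₃=4∈[2,6].
(2·4+1)(2·2+1)(2·4+1) = 405
Δ: 2! 6! 2! / 11! → 1/13860
sum: t=0:+1/192 t=1:−1/36 t=2:+1/192 = -5/288
3j²(4 2 4; 0 0 0) = Δ·Π!·Σ² = 20/693  (sign -1)
sum: t=0:+1/96 t=1:−1/72 = -1/288
3j²(4 2 4; 0 -1 1) = Δ·Π!·Σ² = 1/462  (sign +1)
combine: 4πI² = 405·20/693·1/462 = 150/5929
take √, sign -1: I = -0.04486937

-0.044869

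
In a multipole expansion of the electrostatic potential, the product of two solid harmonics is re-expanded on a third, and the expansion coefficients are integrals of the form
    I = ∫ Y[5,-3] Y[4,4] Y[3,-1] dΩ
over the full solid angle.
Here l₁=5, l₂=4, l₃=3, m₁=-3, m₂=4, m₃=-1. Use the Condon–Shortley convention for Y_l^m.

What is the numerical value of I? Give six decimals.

0.169606

Checks pass: Σm=0; 12 even; l₃=3∈[1,9].
(2·5+1)(2·4+1)(2·3+1) = 693
Δ: 6! 4! 2! / 13! → 1/180180
sum: t=2:+1/576 t=3:−1/144 t=4:+1/576 = -1/288
3j²(5 4 3; 0 0 0) = Δ·Π!·Σ² = 20/1001  (sign +1)
sum: t=6:+1/5760 = 1/5760
3j²(5 4 3; -3 4 -1) = Δ·Π!·Σ² = 56/2145  (sign +1)
combine: 4πI² = 693·20/1001·56/2145 = 672/1859
take √, sign +1: I = 0.16960553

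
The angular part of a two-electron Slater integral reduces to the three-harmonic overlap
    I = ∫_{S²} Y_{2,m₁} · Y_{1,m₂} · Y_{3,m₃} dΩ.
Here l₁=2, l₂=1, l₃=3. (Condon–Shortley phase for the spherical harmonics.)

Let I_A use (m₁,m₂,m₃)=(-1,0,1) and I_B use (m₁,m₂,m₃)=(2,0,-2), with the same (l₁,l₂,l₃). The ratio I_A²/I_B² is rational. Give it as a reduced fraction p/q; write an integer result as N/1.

8/5

l's match ⇒ only the (l;m) 3-j factors differ between A and B.
A: triangle coeff Δ(2,1,3) = 1/105; Σ_t [0,0]: t=0:+1/6 = 1/6; (3j)²=8/105 [(2 1 3; -1 0 1)], sign=+1
B: triangle coeff Δ(2,1,3) = 1/105; Σ_t [0,0]: t=0:+1/24 = 1/24; (3j)²=1/21 [(2 1 3; 2 0 -2)], sign=-1
I_A²/I_B² = (8/105)/(1/21) = 8/5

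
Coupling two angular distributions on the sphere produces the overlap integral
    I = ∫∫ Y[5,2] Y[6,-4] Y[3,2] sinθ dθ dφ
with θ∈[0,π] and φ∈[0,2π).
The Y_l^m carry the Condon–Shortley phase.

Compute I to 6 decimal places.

0.088266

m-sum 0 ✓  L=14 even ✓  1≤3≤11 ✓
Π(2lᵢ+1) = 11×13×7 = 1001
triangle coeff Δ(5,6,3) = 1/675675
Σ_t [3,5]: t=3:−1/8640 t=4:+1/2304 t=5:−1/8640 = 7/34560
(3j)²=7/429 [(5 6 3; 0 0 0)], sign=-1
Σ_t [1,2]: t=1:−1/60480 t=2:+1/34560 = 1/80640
(3j)²=6/1001 [(5 6 3; 2 -4 2)], sign=-1
⇒ 4πI² = 14/143
I = (+1)√(14/143/(4π)) = 0.08826552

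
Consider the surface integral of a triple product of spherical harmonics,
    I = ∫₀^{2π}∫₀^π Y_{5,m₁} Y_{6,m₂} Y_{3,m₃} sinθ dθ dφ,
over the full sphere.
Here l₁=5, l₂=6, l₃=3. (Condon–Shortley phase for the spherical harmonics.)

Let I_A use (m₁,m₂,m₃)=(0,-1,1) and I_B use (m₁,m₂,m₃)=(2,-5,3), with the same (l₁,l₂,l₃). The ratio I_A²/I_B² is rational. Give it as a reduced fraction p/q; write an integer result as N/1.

7/33

l's match ⇒ only the (l;m) 3-j factors differ between A and B.
A: triangle coeff Δ(5,6,3) = 1/675675; Σ_t [3,5]: t=3:−1/5760 t=4:+1/3456 t=5:−1/34560 = 1/11520; (3j)²=2/429 [(5 6 3; 0 -1 1)], sign=+1
B: triangle coeff Δ(5,6,3) = 1/675675; Σ_t [1,1]: t=1:−1/241920 = -1/241920; (3j)²=2/91 [(5 6 3; 2 -5 3)], sign=-1
I_A²/I_B² = (2/429)/(2/91) = 7/33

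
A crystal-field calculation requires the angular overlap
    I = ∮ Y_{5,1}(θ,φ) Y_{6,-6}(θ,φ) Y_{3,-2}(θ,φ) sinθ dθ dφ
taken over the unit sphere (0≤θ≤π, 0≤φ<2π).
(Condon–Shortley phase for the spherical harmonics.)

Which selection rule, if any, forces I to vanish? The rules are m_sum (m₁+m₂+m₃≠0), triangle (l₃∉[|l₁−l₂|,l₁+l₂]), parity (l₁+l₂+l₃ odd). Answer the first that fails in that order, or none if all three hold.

m_sum

azimuthal sum: 1 − 6 − 2 = -7  ✗
1 ≤ 3 ≤ 11 (triangle on l)
L = 5 + 6 + 3 = 14 (even)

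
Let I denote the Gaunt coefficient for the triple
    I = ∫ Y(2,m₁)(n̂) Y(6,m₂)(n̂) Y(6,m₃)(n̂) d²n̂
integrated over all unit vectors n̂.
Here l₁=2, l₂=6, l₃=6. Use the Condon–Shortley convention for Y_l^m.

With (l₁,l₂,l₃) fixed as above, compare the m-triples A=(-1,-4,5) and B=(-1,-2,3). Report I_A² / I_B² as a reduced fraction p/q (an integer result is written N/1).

99/50

Shared (l₁,l₂,l₃)=(2,6,6): N and (l;000)² cancel in I_A²/I_B².
A: Δ = 2!·2!·10!/15! = 1/90090; Racah Σ t=1..2: t=1:−1/725760 t=2:+1/7257600 = -1/806400; ⇒ 3j(2 6 6; -1 -4 5)² = 27/910, sgn +1
B: Δ = 2!·2!·10!/15! = 1/90090; Racah Σ t=1..2: t=1:−1/60480 t=2:+1/161280 = -1/96768; ⇒ 3j(2 6 6; -1 -2 3)² = 15/1001, sgn +1
I_A²/I_B² = (27/910)/(15/1001) = 99/50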